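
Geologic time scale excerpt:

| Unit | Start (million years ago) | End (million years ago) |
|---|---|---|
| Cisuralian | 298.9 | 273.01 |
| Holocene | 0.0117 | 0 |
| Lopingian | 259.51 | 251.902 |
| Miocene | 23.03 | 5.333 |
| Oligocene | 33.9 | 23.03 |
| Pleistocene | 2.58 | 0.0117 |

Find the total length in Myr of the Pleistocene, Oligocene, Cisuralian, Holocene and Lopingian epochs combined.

Each duration: Pleistocene = 2.5683; Oligocene = 10.87; Cisuralian = 25.89; Holocene = 0.0117; Lopingian = 7.608.
Sum: 2.5683 + 10.87 + 25.89 + 0.0117 + 7.608 = 46.948 Myr.

46.948 million years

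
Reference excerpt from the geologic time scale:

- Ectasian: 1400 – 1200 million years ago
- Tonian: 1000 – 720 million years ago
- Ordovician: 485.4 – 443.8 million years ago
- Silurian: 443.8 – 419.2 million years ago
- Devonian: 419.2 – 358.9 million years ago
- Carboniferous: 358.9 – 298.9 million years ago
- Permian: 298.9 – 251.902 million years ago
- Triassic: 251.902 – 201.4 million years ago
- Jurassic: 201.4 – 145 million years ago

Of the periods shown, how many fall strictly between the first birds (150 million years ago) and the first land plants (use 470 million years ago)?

5

470 Ma sits inside the Ordovician (485.4–443.8) and 150 Ma inside the Jurassic (201.4–145); neither of those is wholly between the two dates.
The listed periods lying completely between them are Silurian, Devonian, Carboniferous, Permian, Triassic — 5 in all.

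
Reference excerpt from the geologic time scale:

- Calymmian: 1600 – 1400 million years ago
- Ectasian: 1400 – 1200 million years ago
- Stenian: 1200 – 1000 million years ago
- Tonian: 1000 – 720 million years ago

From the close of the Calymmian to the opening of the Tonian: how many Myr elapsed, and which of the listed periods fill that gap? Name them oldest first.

400 million years; Ectasian, Stenian

The Calymmian closes at 1400 Ma and the Tonian opens at 1000 Ma, so the interval is 1400 − 1000 = 400 Myr.
A period fits inside if it starts at or after 1400 Ma and ends at or before 1000 Ma; oldest first that gives Ectasian, Stenian.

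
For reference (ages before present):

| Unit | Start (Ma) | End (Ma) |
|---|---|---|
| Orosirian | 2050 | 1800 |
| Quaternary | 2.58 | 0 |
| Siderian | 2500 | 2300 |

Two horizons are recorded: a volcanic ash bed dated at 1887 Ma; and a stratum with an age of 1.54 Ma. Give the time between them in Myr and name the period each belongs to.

Elapsed time: 1887 − 1.54 = 1885.46 Myr.
1887 Ma lies within 2050–1800 Ma: Orosirian.
1.54 Ma lies within 2.58–0 Ma: Quaternary.

1885.46 million years apart; the first in the Orosirian, the second in the Quaternary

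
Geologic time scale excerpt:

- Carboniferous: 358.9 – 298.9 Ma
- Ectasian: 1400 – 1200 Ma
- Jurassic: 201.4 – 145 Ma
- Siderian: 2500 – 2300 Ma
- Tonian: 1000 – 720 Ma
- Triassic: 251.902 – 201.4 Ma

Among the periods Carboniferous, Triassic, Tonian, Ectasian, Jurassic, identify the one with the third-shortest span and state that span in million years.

Carboniferous, 60 million years

Durations: Carboniferous 60; Triassic 50.502; Tonian 280; Ectasian 200; Jurassic 56.4 Myr.
Sorted shortest-first: Triassic (50.502), Jurassic (56.4), Carboniferous (60), Ectasian (200), Tonian (280).
The third shortest is Carboniferous at 60 Myr.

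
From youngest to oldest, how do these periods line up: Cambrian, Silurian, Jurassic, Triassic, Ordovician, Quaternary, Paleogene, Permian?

Quaternary, Paleogene, Jurassic, Triassic, Permian, Silurian, Ordovician, Cambrian

Era membership (oldest first within each) — Paleozoic: Cambrian, Ordovician, Silurian, Permian; Mesozoic: Triassic, Jurassic; Cenozoic: Paleogene, Quaternary. Paleozoic precedes Mesozoic, which precedes Cenozoic. Concatenating the groups in that era order and then reversing gives youngest to oldest.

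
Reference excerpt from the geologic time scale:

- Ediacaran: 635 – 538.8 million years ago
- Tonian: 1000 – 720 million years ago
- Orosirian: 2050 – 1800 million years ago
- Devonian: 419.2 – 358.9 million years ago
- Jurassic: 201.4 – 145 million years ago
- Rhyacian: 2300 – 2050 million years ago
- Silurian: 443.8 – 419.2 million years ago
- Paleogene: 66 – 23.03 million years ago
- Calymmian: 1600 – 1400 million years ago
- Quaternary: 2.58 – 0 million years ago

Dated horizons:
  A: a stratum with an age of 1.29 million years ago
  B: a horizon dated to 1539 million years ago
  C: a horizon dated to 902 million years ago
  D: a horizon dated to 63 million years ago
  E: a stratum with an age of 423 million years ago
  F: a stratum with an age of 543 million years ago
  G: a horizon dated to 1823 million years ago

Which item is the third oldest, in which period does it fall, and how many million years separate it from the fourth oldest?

Larger Ma means older, so oldest first: G 1823 > B 1539 > C 902 > F 543 > E 423 > D 63 > A 1.29.
Counting 3 along gives C (902 Ma); the excerpt puts that inside the Tonian, 1000–720 Ma.
Next in line is F (543 Ma), and 902 − 543 = 359 Myr.

C, in the Tonian; 359 million years to F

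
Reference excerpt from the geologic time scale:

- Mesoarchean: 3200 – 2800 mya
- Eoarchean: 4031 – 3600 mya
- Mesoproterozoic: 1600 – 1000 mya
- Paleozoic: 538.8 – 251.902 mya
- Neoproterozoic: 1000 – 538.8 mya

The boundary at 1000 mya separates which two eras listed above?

The Mesoproterozoic ends at 1000 mya and the Neoproterozoic begins at 1000 mya, so they share that boundary.

Mesoproterozoic and Neoproterozoic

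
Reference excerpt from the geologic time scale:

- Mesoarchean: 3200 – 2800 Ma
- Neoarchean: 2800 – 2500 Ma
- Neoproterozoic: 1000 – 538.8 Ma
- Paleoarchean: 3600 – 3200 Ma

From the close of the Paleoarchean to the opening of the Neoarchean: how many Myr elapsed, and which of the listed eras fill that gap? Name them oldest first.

End of Paleoarchean = 3200 Ma; start of Neoarchean = 2800 Ma.
Gap = 3200 − 2800 = 400 Myr.
Eras wholly inside 3200–2800 Ma: Mesoarchean (3200–2800).

400 million years; Mesoarchean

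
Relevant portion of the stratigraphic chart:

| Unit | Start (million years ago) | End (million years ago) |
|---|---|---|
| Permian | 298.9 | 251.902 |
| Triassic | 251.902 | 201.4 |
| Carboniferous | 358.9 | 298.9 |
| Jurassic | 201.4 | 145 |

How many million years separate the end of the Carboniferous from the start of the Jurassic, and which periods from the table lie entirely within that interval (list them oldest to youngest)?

End of Carboniferous = 298.9 Ma; start of Jurassic = 201.4 Ma.
Gap = 298.9 − 201.4 = 97.5 Myr.
Periods wholly inside 298.9–201.4 Ma: Permian (298.9–251.902), Triassic (251.902–201.4).

97.5 million years; Permian, Triassic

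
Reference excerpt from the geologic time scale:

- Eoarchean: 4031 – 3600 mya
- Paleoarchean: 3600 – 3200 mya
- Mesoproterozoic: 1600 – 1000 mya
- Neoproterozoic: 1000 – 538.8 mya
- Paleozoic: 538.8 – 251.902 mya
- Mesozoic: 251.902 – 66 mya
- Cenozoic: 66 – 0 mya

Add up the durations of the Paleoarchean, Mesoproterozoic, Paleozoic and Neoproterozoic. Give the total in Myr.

Each duration: Paleoarchean = 400; Mesoproterozoic = 600; Paleozoic = 286.898; Neoproterozoic = 461.2.
Sum: 400 + 600 + 286.898 + 461.2 = 1748.098 Myr.

1748.098 million years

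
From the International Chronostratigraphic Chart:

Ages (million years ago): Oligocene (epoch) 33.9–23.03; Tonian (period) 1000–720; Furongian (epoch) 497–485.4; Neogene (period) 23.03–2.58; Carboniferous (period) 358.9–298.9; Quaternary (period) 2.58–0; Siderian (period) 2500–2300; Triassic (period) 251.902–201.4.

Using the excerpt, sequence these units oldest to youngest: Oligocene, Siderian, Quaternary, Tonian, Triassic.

Read off each span (Ma): Oligocene 33.9–23.03; Siderian 2500–2300; Quaternary 2.58–0; Tonian 1000–720; Triassic 251.902–201.4.
Larger Ma is older, so oldest→youngest is Siderian, Tonian, Triassic, Oligocene, Quaternary.

Siderian → Tonian → Triassic → Oligocene → Quaternary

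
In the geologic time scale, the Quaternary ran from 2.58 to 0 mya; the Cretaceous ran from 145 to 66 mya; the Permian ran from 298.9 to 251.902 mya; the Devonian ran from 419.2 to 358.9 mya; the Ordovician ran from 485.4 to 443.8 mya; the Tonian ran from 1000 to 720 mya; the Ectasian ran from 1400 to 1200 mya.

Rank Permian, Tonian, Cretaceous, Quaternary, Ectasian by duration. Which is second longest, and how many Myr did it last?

Durations: Permian 46.998; Tonian 280; Cretaceous 79; Quaternary 2.58; Ectasian 200 Myr.
Sorted longest-first: Tonian (280), Ectasian (200), Cretaceous (79), Permian (46.998), Quaternary (2.58).
The second longest is Ectasian at 200 Myr.

Ectasian, 200 million years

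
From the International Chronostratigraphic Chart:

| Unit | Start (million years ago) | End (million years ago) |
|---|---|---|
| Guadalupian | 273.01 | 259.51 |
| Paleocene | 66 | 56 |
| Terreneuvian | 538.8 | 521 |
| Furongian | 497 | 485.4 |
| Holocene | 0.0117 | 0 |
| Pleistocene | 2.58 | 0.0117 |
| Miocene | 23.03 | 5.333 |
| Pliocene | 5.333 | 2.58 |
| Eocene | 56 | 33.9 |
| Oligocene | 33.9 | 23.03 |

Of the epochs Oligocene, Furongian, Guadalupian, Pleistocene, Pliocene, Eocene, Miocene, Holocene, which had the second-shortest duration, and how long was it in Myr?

Durations: Oligocene 10.87; Furongian 11.6; Guadalupian 13.5; Pleistocene 2.5683; Pliocene 2.753; Eocene 22.1; Miocene 17.697; Holocene 0.0117 Myr.
Sorted shortest-first: Holocene (0.0117), Pleistocene (2.5683), Pliocene (2.753), Oligocene (10.87), Furongian (11.6), Guadalupian (13.5), Miocene (17.697), Eocene (22.1).
The second shortest is Pleistocene at 2.5683 Myr.

Pleistocene, 2.5683 million years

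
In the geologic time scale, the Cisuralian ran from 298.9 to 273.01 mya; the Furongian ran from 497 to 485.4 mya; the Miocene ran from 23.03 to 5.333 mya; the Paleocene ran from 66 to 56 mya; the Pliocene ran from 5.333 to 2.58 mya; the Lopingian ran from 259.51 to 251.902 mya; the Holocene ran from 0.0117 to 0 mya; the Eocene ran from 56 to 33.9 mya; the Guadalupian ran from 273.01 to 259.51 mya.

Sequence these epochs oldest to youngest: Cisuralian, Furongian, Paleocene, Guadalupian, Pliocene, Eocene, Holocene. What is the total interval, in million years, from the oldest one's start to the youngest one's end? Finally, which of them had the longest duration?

Furongian, Cisuralian, Guadalupian, Paleocene, Eocene, Pliocene, Holocene; total span 497 Myr; longest is Cisuralian

Start ages (Ma): Furongian 497, Cisuralian 298.9, Guadalupian 273.01, Paleocene 66, Eocene 56, Pliocene 5.333, Holocene 0.0117.
Ordered oldest to youngest: Furongian, Cisuralian, Guadalupian, Paleocene, Eocene, Pliocene, Holocene.
Span = 497 − 0 = 497 Myr.
Durations: Paleocene 10, Pliocene 2.753, Furongian 11.6, Cisuralian 25.89, Eocene 22.1, Holocene 0.0117, Guadalupian 13.5 → longest is Cisuralian (25.89 Myr).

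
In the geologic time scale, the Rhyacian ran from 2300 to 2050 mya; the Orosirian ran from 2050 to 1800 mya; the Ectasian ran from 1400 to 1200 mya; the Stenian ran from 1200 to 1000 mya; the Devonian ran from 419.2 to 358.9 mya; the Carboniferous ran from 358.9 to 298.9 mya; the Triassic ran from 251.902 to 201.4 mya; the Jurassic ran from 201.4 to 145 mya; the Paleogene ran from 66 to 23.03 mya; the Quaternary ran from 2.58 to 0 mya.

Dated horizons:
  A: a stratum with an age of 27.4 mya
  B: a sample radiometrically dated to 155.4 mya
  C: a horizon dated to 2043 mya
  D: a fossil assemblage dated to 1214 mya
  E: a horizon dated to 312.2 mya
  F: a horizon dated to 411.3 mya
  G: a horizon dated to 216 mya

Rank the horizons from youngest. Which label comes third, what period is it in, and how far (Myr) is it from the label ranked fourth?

Smaller Ma means younger, so youngest first: A 27.4 < B 155.4 < G 216 < E 312.2 < F 411.3 < D 1214 < C 2043.
Counting 3 along gives G (216 Ma); the excerpt puts that inside the Triassic, 251.902–201.4 Ma.
Next in line is E (312.2 Ma), and 312.2 − 216 = 96.2 Myr.

G, in the Triassic; 96.2 million years to E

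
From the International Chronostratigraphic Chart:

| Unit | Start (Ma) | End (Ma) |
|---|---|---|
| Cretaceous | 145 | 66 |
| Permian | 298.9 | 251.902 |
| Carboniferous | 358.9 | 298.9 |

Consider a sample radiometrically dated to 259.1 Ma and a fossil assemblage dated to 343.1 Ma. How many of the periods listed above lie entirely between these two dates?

The older date is 343.1 Ma and the younger is 259.1 Ma.
No period both begins after 343.1 Ma and ends before 259.1 Ma, so the count is 0.

0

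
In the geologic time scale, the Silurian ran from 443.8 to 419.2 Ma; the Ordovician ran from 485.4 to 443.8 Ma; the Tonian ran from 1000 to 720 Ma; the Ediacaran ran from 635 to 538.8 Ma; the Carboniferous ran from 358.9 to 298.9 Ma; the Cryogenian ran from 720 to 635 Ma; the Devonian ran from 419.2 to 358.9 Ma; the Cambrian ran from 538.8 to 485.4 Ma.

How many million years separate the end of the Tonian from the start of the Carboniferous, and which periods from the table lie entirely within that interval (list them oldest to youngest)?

361.1 million years; Cryogenian, Ediacaran, Cambrian, Ordovician, Silurian, Devonian

End of Tonian = 720 Ma; start of Carboniferous = 358.9 Ma.
Gap = 720 − 358.9 = 361.1 Myr.
Periods wholly inside 720–358.9 Ma: Cryogenian (720–635), Ediacaran (635–538.8), Cambrian (538.8–485.4), Ordovician (485.4–443.8), Silurian (443.8–419.2), Devonian (419.2–358.9).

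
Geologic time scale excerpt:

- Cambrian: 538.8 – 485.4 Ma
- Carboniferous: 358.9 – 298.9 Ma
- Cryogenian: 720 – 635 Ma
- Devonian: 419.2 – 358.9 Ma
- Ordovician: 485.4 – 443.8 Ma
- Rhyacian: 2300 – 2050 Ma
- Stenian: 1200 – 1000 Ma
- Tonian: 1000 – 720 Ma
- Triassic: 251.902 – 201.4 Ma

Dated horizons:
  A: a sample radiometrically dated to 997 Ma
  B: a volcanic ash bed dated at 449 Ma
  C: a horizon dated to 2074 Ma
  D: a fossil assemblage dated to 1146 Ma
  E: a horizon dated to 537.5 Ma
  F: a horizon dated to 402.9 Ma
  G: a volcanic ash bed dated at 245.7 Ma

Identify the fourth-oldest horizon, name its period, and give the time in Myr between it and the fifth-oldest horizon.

Sorted oldest-first by Ma: C (2074), D (1146), A (997), E (537.5), B (449), F (402.9), G (245.7).
The fourth oldest is E at 537.5 Ma, which lies in 538.8–485.4 Ma: the Cambrian.
The fifth oldest is B at 449 Ma; separation = |537.5 − 449| = 88.5 Myr.

E, in the Cambrian; 88.5 million years to B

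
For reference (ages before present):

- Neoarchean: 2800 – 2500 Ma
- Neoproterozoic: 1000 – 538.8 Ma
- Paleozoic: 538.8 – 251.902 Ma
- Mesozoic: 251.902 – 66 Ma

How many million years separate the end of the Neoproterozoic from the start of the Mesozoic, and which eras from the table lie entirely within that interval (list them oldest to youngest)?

286.898 million years; Paleozoic

The Neoproterozoic closes at 538.8 Ma and the Mesozoic opens at 251.902 Ma, so the interval is 538.8 − 251.902 = 286.898 Myr.
An era fits inside if it starts at or after 538.8 Ma and ends at or before 251.902 Ma; oldest first that gives Paleozoic.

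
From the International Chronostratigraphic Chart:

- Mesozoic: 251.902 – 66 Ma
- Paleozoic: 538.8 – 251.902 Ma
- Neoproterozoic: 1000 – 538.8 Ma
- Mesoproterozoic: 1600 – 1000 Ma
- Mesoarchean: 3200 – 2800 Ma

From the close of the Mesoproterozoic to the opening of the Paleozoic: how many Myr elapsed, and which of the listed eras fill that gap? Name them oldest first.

End of Mesoproterozoic = 1000 Ma; start of Paleozoic = 538.8 Ma.
Gap = 1000 − 538.8 = 461.2 Myr.
Eras wholly inside 1000–538.8 Ma: Neoproterozoic (1000–538.8).

461.2 million years; Neoproterozoic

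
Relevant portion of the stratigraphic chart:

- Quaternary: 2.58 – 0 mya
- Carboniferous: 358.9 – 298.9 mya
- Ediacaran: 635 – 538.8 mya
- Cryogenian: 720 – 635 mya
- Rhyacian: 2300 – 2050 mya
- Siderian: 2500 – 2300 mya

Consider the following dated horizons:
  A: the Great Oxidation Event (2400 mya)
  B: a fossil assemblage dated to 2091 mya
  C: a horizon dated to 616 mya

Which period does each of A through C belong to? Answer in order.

Match each age against the start–end ranges in the excerpt: A = 2400 Ma → Siderian (2500–2300); B = 2091 Ma → Rhyacian (2300–2050); C = 616 Ma → Ediacaran (635–538.8).

A — Siderian; B — Rhyacian; C — Ediacaran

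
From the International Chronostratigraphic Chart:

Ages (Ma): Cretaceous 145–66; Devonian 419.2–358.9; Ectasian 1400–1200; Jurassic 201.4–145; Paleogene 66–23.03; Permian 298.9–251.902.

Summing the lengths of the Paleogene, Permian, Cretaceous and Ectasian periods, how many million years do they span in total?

Each duration: Paleogene = 42.97; Permian = 46.998; Cretaceous = 79; Ectasian = 200.
Sum: 42.97 + 46.998 + 79 + 200 = 368.968 Myr.

368.968 million years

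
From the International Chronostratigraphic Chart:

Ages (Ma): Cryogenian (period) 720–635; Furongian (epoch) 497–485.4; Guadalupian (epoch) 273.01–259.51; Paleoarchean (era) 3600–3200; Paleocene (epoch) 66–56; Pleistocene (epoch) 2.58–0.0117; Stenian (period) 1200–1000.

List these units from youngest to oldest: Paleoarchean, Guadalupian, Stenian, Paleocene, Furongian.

Paleocene → Guadalupian → Furongian → Stenian → Paleoarchean

The oldest of these is Paleoarchean (starts 3600 Ma) and the youngest is Paleocene (ends 56 Ma).
In between, by decreasing start age: Stenian (1200), Furongian (497), Guadalupian (273.01).
Listing youngest first means reversing that sequence.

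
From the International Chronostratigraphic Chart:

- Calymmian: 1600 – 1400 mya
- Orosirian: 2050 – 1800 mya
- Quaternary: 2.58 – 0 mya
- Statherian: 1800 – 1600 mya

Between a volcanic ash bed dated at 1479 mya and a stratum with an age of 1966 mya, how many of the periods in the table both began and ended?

1966 Ma sits inside the Orosirian (2050–1800) and 1479 Ma inside the Calymmian (1600–1400); neither of those is wholly between the two dates.
The listed periods lying completely between them are Statherian — 1 in all.

1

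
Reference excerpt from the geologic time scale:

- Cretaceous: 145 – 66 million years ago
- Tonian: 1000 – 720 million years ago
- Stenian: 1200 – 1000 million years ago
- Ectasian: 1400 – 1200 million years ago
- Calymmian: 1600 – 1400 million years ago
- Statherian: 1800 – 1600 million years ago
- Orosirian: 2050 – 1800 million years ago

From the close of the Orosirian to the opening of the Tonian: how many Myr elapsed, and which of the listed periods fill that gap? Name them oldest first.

End of Orosirian = 1800 Ma; start of Tonian = 1000 Ma.
Gap = 1800 − 1000 = 800 Myr.
Periods wholly inside 1800–1000 Ma: Statherian (1800–1600), Calymmian (1600–1400), Ectasian (1400–1200), Stenian (1200–1000).

800 million years; Statherian, Calymmian, Ectasian, Stenian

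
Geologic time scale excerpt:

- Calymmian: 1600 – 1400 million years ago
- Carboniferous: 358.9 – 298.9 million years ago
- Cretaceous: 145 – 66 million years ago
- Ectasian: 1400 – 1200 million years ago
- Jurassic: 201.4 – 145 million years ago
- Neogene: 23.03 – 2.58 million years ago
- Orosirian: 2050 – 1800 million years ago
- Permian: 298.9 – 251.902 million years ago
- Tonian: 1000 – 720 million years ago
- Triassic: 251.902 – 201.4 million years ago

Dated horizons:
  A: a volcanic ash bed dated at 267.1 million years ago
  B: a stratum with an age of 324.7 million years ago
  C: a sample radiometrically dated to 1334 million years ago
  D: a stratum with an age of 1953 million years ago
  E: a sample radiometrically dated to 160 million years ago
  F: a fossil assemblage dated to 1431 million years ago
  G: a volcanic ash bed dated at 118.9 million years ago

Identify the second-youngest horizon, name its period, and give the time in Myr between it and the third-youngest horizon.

Smaller Ma means younger, so youngest first: G 118.9 < E 160 < A 267.1 < B 324.7 < C 1334 < F 1431 < D 1953.
Counting 2 along gives E (160 Ma); the excerpt puts that inside the Jurassic, 201.4–145 Ma.
Next in line is A (267.1 Ma), and 267.1 − 160 = 107.1 Myr.

E, in the Jurassic; 107.1 million years to A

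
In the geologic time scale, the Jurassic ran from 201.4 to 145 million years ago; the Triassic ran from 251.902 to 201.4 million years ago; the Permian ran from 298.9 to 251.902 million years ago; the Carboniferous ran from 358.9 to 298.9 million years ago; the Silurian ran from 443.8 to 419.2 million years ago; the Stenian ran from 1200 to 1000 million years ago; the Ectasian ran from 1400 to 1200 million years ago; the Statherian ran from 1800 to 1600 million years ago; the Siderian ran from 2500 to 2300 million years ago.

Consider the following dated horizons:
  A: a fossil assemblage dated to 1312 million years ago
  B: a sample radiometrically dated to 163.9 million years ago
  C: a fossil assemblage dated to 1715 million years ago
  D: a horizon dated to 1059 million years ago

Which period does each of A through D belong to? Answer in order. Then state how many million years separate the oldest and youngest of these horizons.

A — Ectasian; B — Jurassic; C — Statherian; D — Stenian; span 1551.1 million years

Match each age against the start–end ranges in the excerpt: A = 1312 Ma → Ectasian (1400–1200); B = 163.9 Ma → Jurassic (201.4–145); C = 1715 Ma → Statherian (1800–1600); D = 1059 Ma → Stenian (1200–1000).
The largest age is 1715 Ma and the smallest is 163.9 Ma; their difference is 1551.1 Myr.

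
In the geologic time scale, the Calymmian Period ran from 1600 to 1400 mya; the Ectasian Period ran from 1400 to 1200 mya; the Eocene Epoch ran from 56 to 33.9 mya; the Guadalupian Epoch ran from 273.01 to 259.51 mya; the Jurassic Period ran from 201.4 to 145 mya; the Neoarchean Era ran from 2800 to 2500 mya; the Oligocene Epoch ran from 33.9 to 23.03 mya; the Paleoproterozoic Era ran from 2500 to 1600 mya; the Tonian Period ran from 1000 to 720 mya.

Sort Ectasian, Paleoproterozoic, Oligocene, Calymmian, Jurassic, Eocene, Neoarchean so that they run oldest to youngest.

Neoarchean, Paleoproterozoic, Calymmian, Ectasian, Jurassic, Eocene, Oligocene

Read off each span (Ma): Ectasian 1400–1200; Paleoproterozoic 2500–1600; Oligocene 33.9–23.03; Calymmian 1600–1400; Jurassic 201.4–145; Eocene 56–33.9; Neoarchean 2800–2500.
Larger Ma is older, so oldest→youngest is Neoarchean, Paleoproterozoic, Calymmian, Ectasian, Jurassic, Eocene, Oligocene.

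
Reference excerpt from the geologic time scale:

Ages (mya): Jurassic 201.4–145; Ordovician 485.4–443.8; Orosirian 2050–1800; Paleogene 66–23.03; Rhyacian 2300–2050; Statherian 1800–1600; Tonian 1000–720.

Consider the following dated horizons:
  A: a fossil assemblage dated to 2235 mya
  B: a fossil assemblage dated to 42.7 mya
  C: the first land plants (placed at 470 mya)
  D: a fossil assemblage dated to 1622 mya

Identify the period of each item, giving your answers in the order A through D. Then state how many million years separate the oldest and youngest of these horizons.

A — Rhyacian; B — Paleogene; C — Ordovician; D — Statherian; span 2192.3 million years

Match each age against the start–end ranges in the excerpt: A = 2235 Ma → Rhyacian (2300–2050); B = 42.7 Ma → Paleogene (66–23.03); C = 470 Ma → Ordovician (485.4–443.8); D = 1622 Ma → Statherian (1800–1600).
The largest age is 2235 Ma and the smallest is 42.7 Ma; their difference is 2192.3 Myr.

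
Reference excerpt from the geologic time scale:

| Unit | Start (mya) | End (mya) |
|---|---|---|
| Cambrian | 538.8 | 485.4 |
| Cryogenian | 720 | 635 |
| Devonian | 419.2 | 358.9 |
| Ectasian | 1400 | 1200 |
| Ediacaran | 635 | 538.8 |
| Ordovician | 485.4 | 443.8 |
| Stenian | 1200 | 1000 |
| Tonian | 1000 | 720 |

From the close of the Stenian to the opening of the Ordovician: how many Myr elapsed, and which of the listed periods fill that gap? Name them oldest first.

End of Stenian = 1000 Ma; start of Ordovician = 485.4 Ma.
Gap = 1000 − 485.4 = 514.6 Myr.
Periods wholly inside 1000–485.4 Ma: Tonian (1000–720), Cryogenian (720–635), Ediacaran (635–538.8), Cambrian (538.8–485.4).

514.6 million years; Tonian, Cryogenian, Ediacaran, Cambrian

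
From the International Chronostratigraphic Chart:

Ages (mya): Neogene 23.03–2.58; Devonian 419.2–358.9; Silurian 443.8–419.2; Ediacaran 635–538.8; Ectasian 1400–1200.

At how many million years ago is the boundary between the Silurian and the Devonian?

The Silurian ends and the Devonian begins at 419.2 mya.

419.2 mya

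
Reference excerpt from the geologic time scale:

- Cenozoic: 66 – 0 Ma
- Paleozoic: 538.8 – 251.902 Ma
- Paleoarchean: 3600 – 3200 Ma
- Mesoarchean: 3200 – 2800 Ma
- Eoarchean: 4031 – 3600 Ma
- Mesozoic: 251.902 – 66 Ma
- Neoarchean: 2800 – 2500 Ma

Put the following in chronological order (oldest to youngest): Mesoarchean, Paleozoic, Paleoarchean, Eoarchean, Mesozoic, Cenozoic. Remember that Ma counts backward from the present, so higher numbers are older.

Eoarchean → Paleoarchean → Mesoarchean → Paleozoic → Mesozoic → Cenozoic

Sorting by start age (descending Ma, since larger Ma = older): Eoarchean start 4031, Paleoarchean start 3600, Mesoarchean start 3200, Paleozoic start 538.8, Mesozoic start 251.902, Cenozoic start 66.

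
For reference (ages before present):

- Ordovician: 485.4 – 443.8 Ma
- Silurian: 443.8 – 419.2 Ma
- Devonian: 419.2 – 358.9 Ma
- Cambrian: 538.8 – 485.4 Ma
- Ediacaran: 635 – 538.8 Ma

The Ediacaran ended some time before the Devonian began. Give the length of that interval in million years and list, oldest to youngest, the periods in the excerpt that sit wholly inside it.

119.6 million years; Cambrian, Ordovician, Silurian

The Ediacaran closes at 538.8 Ma and the Devonian opens at 419.2 Ma, so the interval is 538.8 − 419.2 = 119.6 Myr.
A period fits inside if it starts at or after 538.8 Ma and ends at or before 419.2 Ma; oldest first that gives Cambrian, Ordovician, Silurian.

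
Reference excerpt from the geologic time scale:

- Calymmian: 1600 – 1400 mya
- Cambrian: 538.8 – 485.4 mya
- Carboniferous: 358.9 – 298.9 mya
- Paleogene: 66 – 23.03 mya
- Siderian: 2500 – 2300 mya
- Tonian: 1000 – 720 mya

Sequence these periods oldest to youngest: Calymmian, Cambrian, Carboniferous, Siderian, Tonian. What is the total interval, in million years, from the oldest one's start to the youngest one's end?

From the excerpt: Calymmian 1600–1400; Cambrian 538.8–485.4; Carboniferous 358.9–298.9; Siderian 2500–2300; Tonian 1000–720 (Ma).
Larger Ma is earlier, so the oldest is Siderian and the youngest is Carboniferous; oldest to youngest: Siderian, Calymmian, Tonian, Cambrian, Carboniferous.
Oldest start 2500 minus youngest end 298.9 gives 2201.1 Myr overall.

Siderian, Calymmian, Tonian, Cambrian, Carboniferous; total span 2201.1 Myr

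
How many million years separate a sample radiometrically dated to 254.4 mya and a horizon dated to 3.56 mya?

254.4 − 3.56 = 250.84 million years.

250.84 million years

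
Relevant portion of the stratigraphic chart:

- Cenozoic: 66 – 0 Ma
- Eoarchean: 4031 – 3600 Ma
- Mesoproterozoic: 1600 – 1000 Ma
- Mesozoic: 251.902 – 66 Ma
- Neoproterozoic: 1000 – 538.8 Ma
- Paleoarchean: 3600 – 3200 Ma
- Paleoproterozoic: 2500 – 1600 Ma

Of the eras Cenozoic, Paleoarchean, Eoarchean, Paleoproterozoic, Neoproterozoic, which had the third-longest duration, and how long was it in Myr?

Start − end for each: Cenozoic 66 − 0 = 66; Paleoarchean 3600 − 3200 = 400; Eoarchean 4031 − 3600 = 431; Paleoproterozoic 2500 − 1600 = 900; Neoproterozoic 1000 − 538.8 = 461.2.
Ranking these from longest: Paleoproterozoic > Neoproterozoic > Eoarchean > Paleoarchean > Cenozoic.
Position 3 in that ranking is Eoarchean, which lasted 431 Myr.

Eoarchean, 431 million years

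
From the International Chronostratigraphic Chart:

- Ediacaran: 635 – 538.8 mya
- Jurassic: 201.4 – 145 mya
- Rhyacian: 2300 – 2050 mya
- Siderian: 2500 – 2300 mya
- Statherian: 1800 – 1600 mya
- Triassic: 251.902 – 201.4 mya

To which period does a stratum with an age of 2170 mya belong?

Rhyacian

2170 Ma lies between 2300 and 2050 Ma, so it falls in the Rhyacian.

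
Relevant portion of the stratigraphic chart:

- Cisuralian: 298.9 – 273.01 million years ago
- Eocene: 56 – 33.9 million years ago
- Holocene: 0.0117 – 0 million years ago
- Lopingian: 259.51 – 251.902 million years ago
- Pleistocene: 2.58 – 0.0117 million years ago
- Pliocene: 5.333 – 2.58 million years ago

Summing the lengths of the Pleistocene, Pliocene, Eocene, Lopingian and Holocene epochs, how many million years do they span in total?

Duration is start − end for each: (2.58 − 0.0117) + (5.333 − 2.58) + (56 − 33.9) + (259.51 − 251.902) + (0.0117 − 0).
That is 2.5683 + 2.753 + 22.1 + 7.608 + 0.0117, which totals 35.041 million years.

35.041 million years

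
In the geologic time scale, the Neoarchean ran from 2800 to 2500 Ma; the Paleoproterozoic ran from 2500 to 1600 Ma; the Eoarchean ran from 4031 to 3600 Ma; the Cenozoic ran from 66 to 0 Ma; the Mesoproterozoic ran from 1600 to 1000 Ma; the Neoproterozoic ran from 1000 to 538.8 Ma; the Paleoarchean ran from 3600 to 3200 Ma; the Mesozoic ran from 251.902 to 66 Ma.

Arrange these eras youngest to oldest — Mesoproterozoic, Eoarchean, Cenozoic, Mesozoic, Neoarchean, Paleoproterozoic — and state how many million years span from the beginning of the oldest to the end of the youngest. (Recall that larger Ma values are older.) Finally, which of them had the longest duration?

Cenozoic → Mesozoic → Mesoproterozoic → Paleoproterozoic → Neoarchean → Eoarchean; total span 4031 Myr; longest is Paleoproterozoic

Start ages (Ma): Eoarchean 4031, Neoarchean 2800, Paleoproterozoic 2500, Mesoproterozoic 1600, Mesozoic 251.902, Cenozoic 66.
Ordered youngest to oldest: Cenozoic, Mesozoic, Mesoproterozoic, Paleoproterozoic, Neoarchean, Eoarchean.
Span = 4031 − 0 = 4031 Myr.
Durations: Eoarchean 431, Neoarchean 300, Paleoproterozoic 900, Mesozoic 185.902, Mesoproterozoic 600, Cenozoic 66 → longest is Paleoproterozoic (900 Myr).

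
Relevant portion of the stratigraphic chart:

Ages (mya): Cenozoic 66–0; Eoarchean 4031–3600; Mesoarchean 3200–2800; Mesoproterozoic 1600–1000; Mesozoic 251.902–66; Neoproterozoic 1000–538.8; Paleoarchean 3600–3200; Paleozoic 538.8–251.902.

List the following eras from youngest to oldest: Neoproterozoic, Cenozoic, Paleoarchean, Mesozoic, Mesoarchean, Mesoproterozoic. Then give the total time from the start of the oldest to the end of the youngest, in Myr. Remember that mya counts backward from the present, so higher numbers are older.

From the excerpt: Neoproterozoic 1000–538.8; Cenozoic 66–0; Paleoarchean 3600–3200; Mesozoic 251.902–66; Mesoarchean 3200–2800; Mesoproterozoic 1600–1000 (Ma).
Larger Ma is earlier, so the oldest is Paleoarchean and the youngest is Cenozoic; youngest to oldest: Cenozoic, Mesozoic, Neoproterozoic, Mesoproterozoic, Mesoarchean, Paleoarchean.
Oldest start 3600 minus youngest end 0 gives 3600 Myr overall.

Cenozoic → Mesozoic → Neoproterozoic → Mesoproterozoic → Mesoarchean → Paleoarchean; total span 3600 Myr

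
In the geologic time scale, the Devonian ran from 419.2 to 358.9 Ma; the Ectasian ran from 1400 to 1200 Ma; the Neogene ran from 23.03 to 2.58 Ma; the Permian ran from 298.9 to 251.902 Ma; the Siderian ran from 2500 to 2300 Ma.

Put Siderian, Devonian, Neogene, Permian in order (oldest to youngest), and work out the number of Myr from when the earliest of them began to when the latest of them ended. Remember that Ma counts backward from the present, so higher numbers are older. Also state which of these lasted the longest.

Siderian → Devonian → Permian → Neogene; total span 2497.42 Myr; longest is Siderian

Start ages (Ma): Siderian 2500, Devonian 419.2, Permian 298.9, Neogene 23.03.
Ordered oldest to youngest: Siderian, Devonian, Permian, Neogene.
Span = 2500 − 2.58 = 2497.42 Myr.
Durations: Neogene 20.45, Siderian 200, Permian 46.998, Devonian 60.3 → longest is Siderian (200 Myr).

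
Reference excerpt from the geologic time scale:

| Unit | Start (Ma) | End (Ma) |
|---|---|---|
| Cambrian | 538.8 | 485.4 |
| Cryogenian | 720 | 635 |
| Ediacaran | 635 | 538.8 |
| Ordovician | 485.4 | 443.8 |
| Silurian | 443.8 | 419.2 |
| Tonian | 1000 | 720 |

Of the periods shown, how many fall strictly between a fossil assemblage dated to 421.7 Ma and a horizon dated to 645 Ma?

645 Ma sits inside the Cryogenian (720–635) and 421.7 Ma inside the Silurian (443.8–419.2); neither of those is wholly between the two dates.
The listed periods lying completely between them are Ediacaran, Cambrian, Ordovician — 3 in all.

3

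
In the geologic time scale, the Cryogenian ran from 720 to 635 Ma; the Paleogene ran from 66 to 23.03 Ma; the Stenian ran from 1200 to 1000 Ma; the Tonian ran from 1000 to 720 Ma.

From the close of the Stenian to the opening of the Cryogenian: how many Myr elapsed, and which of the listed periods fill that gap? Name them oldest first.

280 million years; Tonian

End of Stenian = 1000 Ma; start of Cryogenian = 720 Ma.
Gap = 1000 − 720 = 280 Myr.
Periods wholly inside 1000–720 Ma: Tonian (1000–720).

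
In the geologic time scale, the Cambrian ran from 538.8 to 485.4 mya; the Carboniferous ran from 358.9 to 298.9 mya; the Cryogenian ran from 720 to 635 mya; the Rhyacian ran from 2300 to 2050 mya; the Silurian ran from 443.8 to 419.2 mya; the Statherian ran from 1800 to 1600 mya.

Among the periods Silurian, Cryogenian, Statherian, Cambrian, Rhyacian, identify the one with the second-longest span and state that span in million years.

Durations: Silurian 24.6; Cryogenian 85; Statherian 200; Cambrian 53.4; Rhyacian 250 Myr.
Sorted longest-first: Rhyacian (250), Statherian (200), Cryogenian (85), Cambrian (53.4), Silurian (24.6).
The second longest is Statherian at 200 Myr.

Statherian, 200 million years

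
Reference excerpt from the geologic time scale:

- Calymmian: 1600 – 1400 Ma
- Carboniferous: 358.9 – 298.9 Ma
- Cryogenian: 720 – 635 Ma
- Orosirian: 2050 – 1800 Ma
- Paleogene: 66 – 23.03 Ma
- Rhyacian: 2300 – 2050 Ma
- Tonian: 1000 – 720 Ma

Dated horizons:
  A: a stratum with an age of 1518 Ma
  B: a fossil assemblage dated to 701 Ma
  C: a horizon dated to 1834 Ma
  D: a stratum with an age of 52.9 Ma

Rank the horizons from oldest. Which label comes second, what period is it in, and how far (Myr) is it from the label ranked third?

A, in the Calymmian; 817 million years to B

Sorted oldest-first by Ma: C (1834), A (1518), B (701), D (52.9).
The second oldest is A at 1518 Ma, which lies in 1600–1400 Ma: the Calymmian.
The third oldest is B at 701 Ma; separation = |1518 − 701| = 817 Myr.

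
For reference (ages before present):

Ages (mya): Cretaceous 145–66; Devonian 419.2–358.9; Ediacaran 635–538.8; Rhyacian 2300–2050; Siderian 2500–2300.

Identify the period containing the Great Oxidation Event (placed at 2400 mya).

2400 Ma lies between 2500 and 2300 Ma, so it falls in the Siderian.

Siderian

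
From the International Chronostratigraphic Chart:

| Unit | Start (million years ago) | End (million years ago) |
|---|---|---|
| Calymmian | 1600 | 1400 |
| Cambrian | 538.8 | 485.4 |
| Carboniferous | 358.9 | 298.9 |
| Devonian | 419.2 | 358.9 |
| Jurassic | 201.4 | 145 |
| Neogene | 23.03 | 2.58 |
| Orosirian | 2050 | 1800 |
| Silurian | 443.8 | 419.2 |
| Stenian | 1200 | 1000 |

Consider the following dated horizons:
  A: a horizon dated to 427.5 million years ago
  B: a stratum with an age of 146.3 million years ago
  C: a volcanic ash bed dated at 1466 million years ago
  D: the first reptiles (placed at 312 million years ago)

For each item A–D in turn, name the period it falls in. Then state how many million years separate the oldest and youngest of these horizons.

Match each age against the start–end ranges in the excerpt: A = 427.5 Ma → Silurian (443.8–419.2); B = 146.3 Ma → Jurassic (201.4–145); C = 1466 Ma → Calymmian (1600–1400); D = 312 Ma → Carboniferous (358.9–298.9).
The largest age is 1466 Ma and the smallest is 146.3 Ma; their difference is 1319.7 Myr.

A — Silurian; B — Jurassic; C — Calymmian; D — Carboniferous; span 1319.7 million years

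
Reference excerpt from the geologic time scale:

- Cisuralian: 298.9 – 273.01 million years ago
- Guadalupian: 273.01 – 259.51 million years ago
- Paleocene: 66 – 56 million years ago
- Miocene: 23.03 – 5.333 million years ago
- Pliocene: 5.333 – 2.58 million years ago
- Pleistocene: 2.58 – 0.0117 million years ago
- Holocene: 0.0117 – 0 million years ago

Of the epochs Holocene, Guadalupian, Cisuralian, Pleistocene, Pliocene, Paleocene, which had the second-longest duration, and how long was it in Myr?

Start − end for each: Holocene 0.0117 − 0 = 0.0117; Guadalupian 273.01 − 259.51 = 13.5; Cisuralian 298.9 − 273.01 = 25.89; Pleistocene 2.58 − 0.0117 = 2.5683; Pliocene 5.333 − 2.58 = 2.753; Paleocene 66 − 56 = 10.
Ranking these from longest: Cisuralian > Guadalupian > Paleocene > Pliocene > Pleistocene > Holocene.
Position 2 in that ranking is Guadalupian, which lasted 13.5 Myr.

Guadalupian, 13.5 million years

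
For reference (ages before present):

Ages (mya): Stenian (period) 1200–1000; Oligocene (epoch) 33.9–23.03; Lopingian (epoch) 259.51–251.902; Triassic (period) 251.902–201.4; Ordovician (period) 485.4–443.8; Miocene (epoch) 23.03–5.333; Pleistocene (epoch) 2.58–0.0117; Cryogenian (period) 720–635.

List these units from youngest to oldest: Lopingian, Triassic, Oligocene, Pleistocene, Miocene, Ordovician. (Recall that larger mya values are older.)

Pleistocene → Miocene → Oligocene → Triassic → Lopingian → Ordovician

The oldest of these is Ordovician (starts 485.4 Ma) and the youngest is Pleistocene (ends 0.0117 Ma).
In between, by decreasing start age: Lopingian (259.51), Triassic (251.902), Oligocene (33.9), Miocene (23.03).
Listing youngest first means reversing that sequence.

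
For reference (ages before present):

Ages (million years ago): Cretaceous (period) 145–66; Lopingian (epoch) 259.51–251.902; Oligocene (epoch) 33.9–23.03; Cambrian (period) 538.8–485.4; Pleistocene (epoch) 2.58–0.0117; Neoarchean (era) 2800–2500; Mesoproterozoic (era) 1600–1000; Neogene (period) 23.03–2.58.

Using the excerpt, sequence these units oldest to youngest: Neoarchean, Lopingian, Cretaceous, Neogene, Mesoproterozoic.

Sorting by start age (descending Ma, since larger Ma = older): Neoarchean began 2800, Mesoproterozoic began 1600, Lopingian began 259.51, Cretaceous began 145, Neogene began 23.03.

Neoarchean, Mesoproterozoic, Lopingian, Cretaceous, Neogene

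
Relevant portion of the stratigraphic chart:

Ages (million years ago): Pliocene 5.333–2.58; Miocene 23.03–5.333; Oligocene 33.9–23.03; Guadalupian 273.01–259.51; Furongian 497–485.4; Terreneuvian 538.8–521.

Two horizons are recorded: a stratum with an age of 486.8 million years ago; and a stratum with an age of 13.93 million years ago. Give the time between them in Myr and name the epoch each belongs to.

472.87 million years apart; the first in the Furongian, the second in the Miocene

Elapsed time: 486.8 − 13.93 = 472.87 Myr.
486.8 Ma lies within 497–485.4 Ma: Furongian.
13.93 Ma lies within 23.03–5.333 Ma: Miocene.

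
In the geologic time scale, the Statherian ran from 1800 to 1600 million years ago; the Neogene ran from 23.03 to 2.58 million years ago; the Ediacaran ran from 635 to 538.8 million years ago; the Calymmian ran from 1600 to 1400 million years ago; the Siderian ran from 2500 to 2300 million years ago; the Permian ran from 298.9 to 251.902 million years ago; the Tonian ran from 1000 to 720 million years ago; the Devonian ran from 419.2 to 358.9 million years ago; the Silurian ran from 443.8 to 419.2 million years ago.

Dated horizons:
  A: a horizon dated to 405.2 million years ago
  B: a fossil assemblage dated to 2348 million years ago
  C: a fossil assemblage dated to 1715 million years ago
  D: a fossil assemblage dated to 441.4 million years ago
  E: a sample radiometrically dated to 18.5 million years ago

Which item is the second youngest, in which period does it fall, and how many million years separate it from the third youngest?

Smaller Ma means younger, so youngest first: E 18.5 < A 405.2 < D 441.4 < C 1715 < B 2348.
Counting 2 along gives A (405.2 Ma); the excerpt puts that inside the Devonian, 419.2–358.9 Ma.
Next in line is D (441.4 Ma), and 441.4 − 405.2 = 36.2 Myr.

A, in the Devonian; 36.2 million years to D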